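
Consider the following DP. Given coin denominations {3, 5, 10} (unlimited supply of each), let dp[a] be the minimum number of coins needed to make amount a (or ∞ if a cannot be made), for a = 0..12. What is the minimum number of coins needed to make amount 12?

 a  0  1  2  3  4  5  6  7  8  9 10 11 12
dp  0  -  -  1  -  1  2  -  2  3  1  3  4
(- denotes ∞ / unreachable)

4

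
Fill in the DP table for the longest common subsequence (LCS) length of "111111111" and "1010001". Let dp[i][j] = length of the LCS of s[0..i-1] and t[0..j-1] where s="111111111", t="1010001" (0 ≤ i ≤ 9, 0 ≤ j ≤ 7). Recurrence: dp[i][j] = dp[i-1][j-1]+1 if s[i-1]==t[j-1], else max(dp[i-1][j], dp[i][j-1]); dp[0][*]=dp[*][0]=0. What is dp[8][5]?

2

   ''  1  0  1  0  0  0  1
''  0  0  0  0  0  0  0  0
 1  0  1  1  1  1  1  1  1
 1  0  1  1  2  2  2  2  2
 1  0  1  1  2  2  2  2  3
 1  0  1  1  2  2  2  2  3
 1  0  1  1  2  2  2  2  3
 1  0  1  1  2  2  2  2  3
 1  0  1  1  2  2  2  2  3
 1  0  1  1  2  2  2  2  3
 1  0  1  1  2  2  2  2  3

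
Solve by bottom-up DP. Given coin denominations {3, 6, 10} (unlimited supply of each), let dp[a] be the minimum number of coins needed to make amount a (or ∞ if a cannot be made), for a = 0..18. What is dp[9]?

2

 a  0  1  2  3  4  5  6  7  8  9 10 11 12 13 14 15 16 17 18
dp  0  -  -  1  -  -  1  -  -  2  1  -  2  2  -  3  2  -  3
(- denotes ∞ / unreachable)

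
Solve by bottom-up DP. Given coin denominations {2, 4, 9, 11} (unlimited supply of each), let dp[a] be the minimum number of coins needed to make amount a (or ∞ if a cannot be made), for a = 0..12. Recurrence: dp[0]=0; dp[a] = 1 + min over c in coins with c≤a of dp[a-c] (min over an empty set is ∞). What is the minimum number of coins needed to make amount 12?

3

 a  0  1  2  3  4  5  6  7  8  9 10 11 12
dp  0  -  1  -  1  -  2  -  2  1  3  1  3
(- denotes ∞ / unreachable)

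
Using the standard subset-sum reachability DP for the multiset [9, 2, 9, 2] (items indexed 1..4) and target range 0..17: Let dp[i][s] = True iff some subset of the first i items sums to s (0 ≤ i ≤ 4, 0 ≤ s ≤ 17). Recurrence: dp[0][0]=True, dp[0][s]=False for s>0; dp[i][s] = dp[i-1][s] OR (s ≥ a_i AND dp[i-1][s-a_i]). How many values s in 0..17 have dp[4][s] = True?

i\s   0   1   2   3   4   5   6   7   8   9  10  11  12  13  14  15  16  17
  0   T   F   F   F   F   F   F   F   F   F   F   F   F   F   F   F   F   F
  1   T   F   F   F   F   F   F   F   F   T   F   F   F   F   F   F   F   F
  2   T   F   T   F   F   F   F   F   F   T   F   T   F   F   F   F   F   F
  3   T   F   T   F   F   F   F   F   F   T   F   T   F   F   F   F   F   F
  4   T   F   T   F   T   F   F   F   F   T   F   T   F   T   F   F   F   F

6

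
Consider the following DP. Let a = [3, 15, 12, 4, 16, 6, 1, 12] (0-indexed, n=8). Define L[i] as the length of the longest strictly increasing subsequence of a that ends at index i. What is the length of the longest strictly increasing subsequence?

4

   i    0    1    2    3    4    5    6    7
a[i]    3   15   12    4   16    6    1   12
L[i]    1    2    2    2    3    3    1    4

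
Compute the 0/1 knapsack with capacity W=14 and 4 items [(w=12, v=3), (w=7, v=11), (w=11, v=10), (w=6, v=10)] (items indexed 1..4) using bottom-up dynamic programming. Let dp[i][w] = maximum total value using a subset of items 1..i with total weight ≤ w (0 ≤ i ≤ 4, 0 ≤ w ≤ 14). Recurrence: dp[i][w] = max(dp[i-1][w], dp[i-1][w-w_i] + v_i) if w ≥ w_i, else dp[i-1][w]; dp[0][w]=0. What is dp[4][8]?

11

i\w   0   1   2   3   4   5   6   7   8   9  10  11  12  13  14
  0   0   0   0   0   0   0   0   0   0   0   0   0   0   0   0
  1   0   0   0   0   0   0   0   0   0   0   0   0   3   3   3
  2   0   0   0   0   0   0   0  11  11  11  11  11  11  11  11
  3   0   0   0   0   0   0   0  11  11  11  11  11  11  11  11
  4   0   0   0   0   0   0  10  11  11  11  11  11  11  21  21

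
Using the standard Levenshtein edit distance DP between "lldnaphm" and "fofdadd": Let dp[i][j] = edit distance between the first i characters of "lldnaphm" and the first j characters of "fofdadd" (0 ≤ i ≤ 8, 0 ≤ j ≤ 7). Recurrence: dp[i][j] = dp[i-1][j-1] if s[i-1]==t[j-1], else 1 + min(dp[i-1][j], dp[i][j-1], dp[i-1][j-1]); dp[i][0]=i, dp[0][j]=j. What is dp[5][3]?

   ''  f  o  f  d  a  d  d
''  0  1  2  3  4  5  6  7
 l  1  1  2  3  4  5  6  7
 l  2  2  2  3  4  5  6  7
 d  3  3  3  3  3  4  5  6
 n  4  4  4  4  4  4  5  6
 a  5  5  5  5  5  4  5  6
 p  6  6  6  6  6  5  5  6
 h  7  7  7  7  7  6  6  6
 m  8  8  8  8  8  7  7  7

5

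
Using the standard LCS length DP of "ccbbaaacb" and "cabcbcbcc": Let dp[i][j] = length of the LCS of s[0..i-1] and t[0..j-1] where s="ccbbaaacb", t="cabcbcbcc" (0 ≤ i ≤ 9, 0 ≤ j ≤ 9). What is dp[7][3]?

   ''  c  a  b  c  b  c  b  c  c
''  0  0  0  0  0  0  0  0  0  0
 c  0  1  1  1  1  1  1  1  1  1
 c  0  1  1  1  2  2  2  2  2  2
 b  0  1  1  2  2  3  3  3  3  3
 b  0  1  1  2  2  3  3  4  4  4
 a  0  1  2  2  2  3  3  4  4  4
 a  0  1  2  2  2  3  3  4  4  4
 a  0  1  2  2  2  3  3  4  4  4
 c  0  1  2  2  3  3  4  4  5  5
 b  0  1  2  3  3  4  4  5  5  5

2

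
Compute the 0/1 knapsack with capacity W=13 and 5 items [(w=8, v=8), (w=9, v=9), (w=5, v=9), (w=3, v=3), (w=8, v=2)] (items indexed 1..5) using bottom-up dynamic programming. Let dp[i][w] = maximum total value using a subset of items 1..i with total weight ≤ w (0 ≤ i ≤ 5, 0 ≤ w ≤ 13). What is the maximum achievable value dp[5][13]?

17

i\w   0   1   2   3   4   5   6   7   8   9  10  11  12  13
  0   0   0   0   0   0   0   0   0   0   0   0   0   0   0
  1   0   0   0   0   0   0   0   0   8   8   8   8   8   8
  2   0   0   0   0   0   0   0   0   8   9   9   9   9   9
  3   0   0   0   0   0   9   9   9   9   9   9   9   9  17
  4   0   0   0   3   3   9   9   9  12  12  12  12  12  17
  5   0   0   0   3   3   9   9   9  12  12  12  12  12  17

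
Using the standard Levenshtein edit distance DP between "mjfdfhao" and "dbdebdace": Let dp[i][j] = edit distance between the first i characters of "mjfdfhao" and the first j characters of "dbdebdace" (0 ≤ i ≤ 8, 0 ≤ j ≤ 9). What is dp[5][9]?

   ''  d  b  d  e  b  d  a  c  e
''  0  1  2  3  4  5  6  7  8  9
 m  1  1  2  3  4  5  6  7  8  9
 j  2  2  2  3  4  5  6  7  8  9
 f  3  3  3  3  4  5  6  7  8  9
 d  4  3  4  3  4  5  5  6  7  8
 f  5  4  4  4  4  5  6  6  7  8
 h  6  5  5  5  5  5  6  7  7  8
 a  7  6  6  6  6  6  6  6  7  8
 o  8  7  7  7  7  7  7  7  7  8

8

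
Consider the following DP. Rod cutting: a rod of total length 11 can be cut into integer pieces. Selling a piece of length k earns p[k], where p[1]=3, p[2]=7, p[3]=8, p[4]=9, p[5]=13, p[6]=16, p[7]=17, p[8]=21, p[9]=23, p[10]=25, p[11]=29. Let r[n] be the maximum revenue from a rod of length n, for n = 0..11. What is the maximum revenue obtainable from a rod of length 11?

38

   n    0    1    2    3    4    5    6    7    8    9   10   11
r[n]    0    3    7   10   14   17   21   24   28   31   35   38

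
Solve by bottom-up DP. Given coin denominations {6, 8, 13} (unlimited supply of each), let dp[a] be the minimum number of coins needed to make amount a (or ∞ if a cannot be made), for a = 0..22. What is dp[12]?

 a  0  1  2  3  4  5  6  7  8  9 10 11 12 13 14 15 16 17 18 19 20 21 22
dp  0  -  -  -  -  -  1  -  1  -  -  -  2  1  2  -  2  -  3  2  3  2  3
(- denotes ∞ / unreachable)

2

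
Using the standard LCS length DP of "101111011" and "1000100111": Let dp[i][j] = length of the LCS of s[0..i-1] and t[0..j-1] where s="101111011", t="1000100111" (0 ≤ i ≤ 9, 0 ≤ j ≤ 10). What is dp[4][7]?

   ''  1  0  0  0  1  0  0  1  1  1
''  0  0  0  0  0  0  0  0  0  0  0
 1  0  1  1  1  1  1  1  1  1  1  1
 0  0  1  2  2  2  2  2  2  2  2  2
 1  0  1  2  2  2  3  3  3  3  3  3
 1  0  1  2  2  2  3  3  3  4  4  4
 1  0  1  2  2  2  3  3  3  4  5  5
 1  0  1  2  2  2  3  3  3  4  5  6
 0  0  1  2  3  3  3  4  4  4  5  6
 1  0  1  2  3  3  4  4  4  5  5  6
 1  0  1  2  3  3  4  4  4  5  6  6

3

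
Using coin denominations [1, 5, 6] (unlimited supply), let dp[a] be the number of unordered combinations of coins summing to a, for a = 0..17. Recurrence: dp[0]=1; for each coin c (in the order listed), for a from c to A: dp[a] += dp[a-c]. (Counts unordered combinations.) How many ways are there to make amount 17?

9

after  coin     0     1     2     3     4     5     6     7     8     9    10    11    12    13    14    15    16    17
          1     1     1     1     1     1     1     1     1     1     1     1     1     1     1     1     1     1     1
          5     1     1     1     1     1     2     2     2     2     2     3     3     3     3     3     4     4     4
          6     1     1     1     1     1     2     3     3     3     3     4     5     6     6     6     7     8     9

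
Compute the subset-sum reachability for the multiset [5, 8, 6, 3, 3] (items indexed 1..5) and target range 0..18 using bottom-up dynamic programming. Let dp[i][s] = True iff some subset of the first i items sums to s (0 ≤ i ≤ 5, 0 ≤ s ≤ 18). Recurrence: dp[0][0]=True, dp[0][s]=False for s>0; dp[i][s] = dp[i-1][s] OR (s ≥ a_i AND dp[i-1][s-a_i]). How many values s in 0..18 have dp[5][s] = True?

12

i\s   0   1   2   3   4   5   6   7   8   9  10  11  12  13  14  15  16  17  18
  0   T   F   F   F   F   F   F   F   F   F   F   F   F   F   F   F   F   F   F
  1   T   F   F   F   F   T   F   F   F   F   F   F   F   F   F   F   F   F   F
  2   T   F   F   F   F   T   F   F   T   F   F   F   F   T   F   F   F   F   F
  3   T   F   F   F   F   T   T   F   T   F   F   T   F   T   T   F   F   F   F
  4   T   F   F   T   F   T   T   F   T   T   F   T   F   T   T   F   T   T   F
  5   T   F   F   T   F   T   T   F   T   T   F   T   T   T   T   F   T   T   F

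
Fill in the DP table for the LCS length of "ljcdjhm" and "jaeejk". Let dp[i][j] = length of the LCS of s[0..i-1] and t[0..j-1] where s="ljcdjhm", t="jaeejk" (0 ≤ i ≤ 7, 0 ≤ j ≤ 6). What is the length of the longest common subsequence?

2

   ''  j  a  e  e  j  k
''  0  0  0  0  0  0  0
 l  0  0  0  0  0  0  0
 j  0  1  1  1  1  1  1
 c  0  1  1  1  1  1  1
 d  0  1  1  1  1  1  1
 j  0  1  1  1  1  2  2
 h  0  1  1  1  1  2  2
 m  0  1  1  1  1  2  2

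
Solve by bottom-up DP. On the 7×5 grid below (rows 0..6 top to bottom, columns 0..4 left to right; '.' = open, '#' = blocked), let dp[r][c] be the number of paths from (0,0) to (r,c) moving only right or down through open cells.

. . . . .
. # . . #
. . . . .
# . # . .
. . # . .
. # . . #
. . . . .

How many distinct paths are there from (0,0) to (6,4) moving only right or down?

4

r\c   0   1   2   3   4
  0   1   1   1   1   1
  1   1   0   1   2   0
  2   1   1   2   4   4
  3   0   1   0   4   8
  4   0   1   0   4  12
  5   0   0   0   4   0
  6   0   0   0   4   4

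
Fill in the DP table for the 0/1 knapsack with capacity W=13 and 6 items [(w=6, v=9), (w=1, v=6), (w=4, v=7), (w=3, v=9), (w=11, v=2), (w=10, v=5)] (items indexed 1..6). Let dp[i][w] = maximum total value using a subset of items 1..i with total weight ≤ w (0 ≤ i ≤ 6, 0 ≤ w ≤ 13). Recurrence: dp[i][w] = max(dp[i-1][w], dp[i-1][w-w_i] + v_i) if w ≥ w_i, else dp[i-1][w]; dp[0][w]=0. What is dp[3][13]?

i\w   0   1   2   3   4   5   6   7   8   9  10  11  12  13
  0   0   0   0   0   0   0   0   0   0   0   0   0   0   0
  1   0   0   0   0   0   0   9   9   9   9   9   9   9   9
  2   0   6   6   6   6   6   9  15  15  15  15  15  15  15
  3   0   6   6   6   7  13  13  15  15  15  16  22  22  22
  4   0   6   6   9  15  15  15  16  22  22  24  24  24  25
  5   0   6   6   9  15  15  15  16  22  22  24  24  24  25
  6   0   6   6   9  15  15  15  16  22  22  24  24  24  25

22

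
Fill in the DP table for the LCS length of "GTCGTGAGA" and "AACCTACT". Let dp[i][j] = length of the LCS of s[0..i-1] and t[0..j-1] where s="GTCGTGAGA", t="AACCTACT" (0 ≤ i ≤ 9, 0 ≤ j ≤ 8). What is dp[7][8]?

3

   ''  A  A  C  C  T  A  C  T
''  0  0  0  0  0  0  0  0  0
 G  0  0  0  0  0  0  0  0  0
 T  0  0  0  0  0  1  1  1  1
 C  0  0  0  1  1  1  1  2  2
 G  0  0  0  1  1  1  1  2  2
 T  0  0  0  1  1  2  2  2  3
 G  0  0  0  1  1  2  2  2  3
 A  0  1  1  1  1  2  3  3  3
 G  0  1  1  1  1  2  3  3  3
 A  0  1  2  2  2  2  3  3  3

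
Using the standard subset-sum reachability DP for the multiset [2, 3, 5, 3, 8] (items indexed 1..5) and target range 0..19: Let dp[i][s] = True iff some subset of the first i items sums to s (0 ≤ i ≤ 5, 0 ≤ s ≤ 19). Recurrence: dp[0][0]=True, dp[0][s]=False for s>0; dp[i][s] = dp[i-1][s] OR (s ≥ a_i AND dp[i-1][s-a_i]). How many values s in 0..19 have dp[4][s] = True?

10

i\s   0   1   2   3   4   5   6   7   8   9  10  11  12  13  14  15  16  17  18  19
  0   T   F   F   F   F   F   F   F   F   F   F   F   F   F   F   F   F   F   F   F
  1   T   F   T   F   F   F   F   F   F   F   F   F   F   F   F   F   F   F   F   F
  2   T   F   T   T   F   T   F   F   F   F   F   F   F   F   F   F   F   F   F   F
  3   T   F   T   T   F   T   F   T   T   F   T   F   F   F   F   F   F   F   F   F
  4   T   F   T   T   F   T   T   T   T   F   T   T   F   T   F   F   F   F   F   F
  5   T   F   T   T   F   T   T   T   T   F   T   T   F   T   T   T   T   F   T   T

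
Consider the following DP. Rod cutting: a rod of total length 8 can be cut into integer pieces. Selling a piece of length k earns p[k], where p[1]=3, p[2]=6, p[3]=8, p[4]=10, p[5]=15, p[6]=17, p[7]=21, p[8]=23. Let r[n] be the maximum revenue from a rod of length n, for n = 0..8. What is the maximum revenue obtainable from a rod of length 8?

   n    0    1    2    3    4    5    6    7    8
r[n]    0    3    6    9   12   15   18   21   24

24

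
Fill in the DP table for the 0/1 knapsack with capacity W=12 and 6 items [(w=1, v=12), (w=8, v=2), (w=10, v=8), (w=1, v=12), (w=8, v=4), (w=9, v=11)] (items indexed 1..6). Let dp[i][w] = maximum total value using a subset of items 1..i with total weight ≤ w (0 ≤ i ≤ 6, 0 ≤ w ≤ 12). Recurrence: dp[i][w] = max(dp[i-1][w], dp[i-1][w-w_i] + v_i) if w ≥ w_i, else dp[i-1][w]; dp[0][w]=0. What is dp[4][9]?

24

i\w   0   1   2   3   4   5   6   7   8   9  10  11  12
  0   0   0   0   0   0   0   0   0   0   0   0   0   0
  1   0  12  12  12  12  12  12  12  12  12  12  12  12
  2   0  12  12  12  12  12  12  12  12  14  14  14  14
  3   0  12  12  12  12  12  12  12  12  14  14  20  20
  4   0  12  24  24  24  24  24  24  24  24  26  26  32
  5   0  12  24  24  24  24  24  24  24  24  28  28  32
  6   0  12  24  24  24  24  24  24  24  24  28  35  35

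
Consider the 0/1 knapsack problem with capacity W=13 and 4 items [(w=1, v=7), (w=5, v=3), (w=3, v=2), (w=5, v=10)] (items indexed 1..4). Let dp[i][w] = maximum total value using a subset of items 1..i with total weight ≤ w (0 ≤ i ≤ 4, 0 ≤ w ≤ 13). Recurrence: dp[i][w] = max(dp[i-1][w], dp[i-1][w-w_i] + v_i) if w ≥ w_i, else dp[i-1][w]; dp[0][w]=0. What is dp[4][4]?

9

i\w   0   1   2   3   4   5   6   7   8   9  10  11  12  13
  0   0   0   0   0   0   0   0   0   0   0   0   0   0   0
  1   0   7   7   7   7   7   7   7   7   7   7   7   7   7
  2   0   7   7   7   7   7  10  10  10  10  10  10  10  10
  3   0   7   7   7   9   9  10  10  10  12  12  12  12  12
  4   0   7   7   7   9  10  17  17  17  19  19  20  20  20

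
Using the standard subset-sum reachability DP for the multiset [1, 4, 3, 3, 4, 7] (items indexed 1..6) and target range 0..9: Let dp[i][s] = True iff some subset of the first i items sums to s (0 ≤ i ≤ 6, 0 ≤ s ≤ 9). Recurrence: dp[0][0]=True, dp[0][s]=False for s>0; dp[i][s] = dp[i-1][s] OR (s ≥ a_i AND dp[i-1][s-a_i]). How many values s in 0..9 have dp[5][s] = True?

9

i\s   0   1   2   3   4   5   6   7   8   9
  0   T   F   F   F   F   F   F   F   F   F
  1   T   T   F   F   F   F   F   F   F   F
  2   T   T   F   F   T   T   F   F   F   F
  3   T   T   F   T   T   T   F   T   T   F
  4   T   T   F   T   T   T   T   T   T   F
  5   T   T   F   T   T   T   T   T   T   T
  6   T   T   F   T   T   T   T   T   T   T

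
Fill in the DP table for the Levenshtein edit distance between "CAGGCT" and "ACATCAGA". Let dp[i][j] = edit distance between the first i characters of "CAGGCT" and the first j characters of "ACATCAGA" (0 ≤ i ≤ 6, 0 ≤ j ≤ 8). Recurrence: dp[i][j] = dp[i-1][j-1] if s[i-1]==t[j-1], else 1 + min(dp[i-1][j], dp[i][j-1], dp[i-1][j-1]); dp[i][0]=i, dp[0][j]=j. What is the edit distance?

   ''  A  C  A  T  C  A  G  A
''  0  1  2  3  4  5  6  7  8
 C  1  1  1  2  3  4  5  6  7
 A  2  1  2  1  2  3  4  5  6
 G  3  2  2  2  2  3  4  4  5
 G  4  3  3  3  3  3  4  4  5
 C  5  4  3  4  4  3  4  5  5
 T  6  5  4  4  4  4  4  5  6

6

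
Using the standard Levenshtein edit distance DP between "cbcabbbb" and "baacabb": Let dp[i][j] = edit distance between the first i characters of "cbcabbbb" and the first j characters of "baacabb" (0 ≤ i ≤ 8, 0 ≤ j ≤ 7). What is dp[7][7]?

   ''  b  a  a  c  a  b  b
''  0  1  2  3  4  5  6  7
 c  1  1  2  3  3  4  5  6
 b  2  1  2  3  4  4  4  5
 c  3  2  2  3  3  4  5  5
 a  4  3  2  2  3  3  4  5
 b  5  4  3  3  3  4  3  4
 b  6  5  4  4  4  4  4  3
 b  7  6  5  5  5  5  4  4
 b  8  7  6  6  6  6  5  4

4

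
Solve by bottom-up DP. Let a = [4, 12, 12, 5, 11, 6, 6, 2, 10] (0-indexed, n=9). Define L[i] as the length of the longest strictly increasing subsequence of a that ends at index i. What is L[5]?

   i    0    1    2    3    4    5    6    7    8
a[i]    4   12   12    5   11    6    6    2   10
L[i]    1    2    2    2    3    3    3    1    4

3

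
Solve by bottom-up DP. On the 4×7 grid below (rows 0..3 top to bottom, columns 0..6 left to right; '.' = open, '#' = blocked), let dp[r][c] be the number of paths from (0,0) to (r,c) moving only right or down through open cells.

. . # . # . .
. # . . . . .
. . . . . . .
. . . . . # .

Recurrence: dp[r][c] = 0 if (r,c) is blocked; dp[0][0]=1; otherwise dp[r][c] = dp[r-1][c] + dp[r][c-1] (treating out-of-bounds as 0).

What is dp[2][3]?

1

r\c   0   1   2   3   4   5   6
  0   1   1   0   0   0   0   0
  1   1   0   0   0   0   0   0
  2   1   1   1   1   1   1   1
  3   1   2   3   4   5   0   1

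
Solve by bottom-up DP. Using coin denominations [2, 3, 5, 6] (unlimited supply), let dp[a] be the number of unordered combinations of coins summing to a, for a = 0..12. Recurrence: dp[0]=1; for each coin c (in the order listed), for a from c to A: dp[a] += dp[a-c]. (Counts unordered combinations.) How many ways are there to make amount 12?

8

after  coin     0     1     2     3     4     5     6     7     8     9    10    11    12
          2     1     0     1     0     1     0     1     0     1     0     1     0     1
          3     1     0     1     1     1     1     2     1     2     2     2     2     3
          5     1     0     1     1     1     2     2     2     3     3     4     4     5
          6     1     0     1     1     1     2     3     2     4     4     5     6     8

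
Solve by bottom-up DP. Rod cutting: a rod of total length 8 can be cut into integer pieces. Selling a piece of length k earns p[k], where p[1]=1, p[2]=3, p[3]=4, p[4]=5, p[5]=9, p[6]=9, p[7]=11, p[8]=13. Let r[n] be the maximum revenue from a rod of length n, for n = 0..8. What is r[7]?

   n    0    1    2    3    4    5    6    7    8
r[n]    0    1    3    4    6    9   10   12   13

12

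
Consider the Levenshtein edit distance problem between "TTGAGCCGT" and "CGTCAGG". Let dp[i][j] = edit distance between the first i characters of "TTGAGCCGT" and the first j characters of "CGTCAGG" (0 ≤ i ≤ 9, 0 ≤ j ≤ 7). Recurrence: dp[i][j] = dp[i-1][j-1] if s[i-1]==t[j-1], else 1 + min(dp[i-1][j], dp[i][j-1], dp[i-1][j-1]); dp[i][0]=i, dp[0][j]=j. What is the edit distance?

   ''  C  G  T  C  A  G  G
''  0  1  2  3  4  5  6  7
 T  1  1  2  2  3  4  5  6
 T  2  2  2  2  3  4  5  6
 G  3  3  2  3  3  4  4  5
 A  4  4  3  3  4  3  4  5
 G  5  5  4  4  4  4  3  4
 C  6  5  5  5  4  5  4  4
 C  7  6  6  6  5  5  5  5
 G  8  7  6  7  6  6  5  5
 T  9  8  7  6  7  7  6  6

6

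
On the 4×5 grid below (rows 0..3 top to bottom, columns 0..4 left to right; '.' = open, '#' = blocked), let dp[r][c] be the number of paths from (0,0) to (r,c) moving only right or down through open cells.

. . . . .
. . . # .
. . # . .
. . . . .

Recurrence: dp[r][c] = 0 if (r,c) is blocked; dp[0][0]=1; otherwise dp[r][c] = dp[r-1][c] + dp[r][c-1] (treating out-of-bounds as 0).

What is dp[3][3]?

4

r\c   0   1   2   3   4
  0   1   1   1   1   1
  1   1   2   3   0   1
  2   1   3   0   0   1
  3   1   4   4   4   5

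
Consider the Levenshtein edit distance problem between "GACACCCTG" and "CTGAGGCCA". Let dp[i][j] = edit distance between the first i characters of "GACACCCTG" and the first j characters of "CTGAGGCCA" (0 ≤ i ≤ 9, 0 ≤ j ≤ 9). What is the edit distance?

   ''  C  T  G  A  G  G  C  C  A
''  0  1  2  3  4  5  6  7  8  9
 G  1  1  2  2  3  4  5  6  7  8
 A  2  2  2  3  2  3  4  5  6  7
 C  3  2  3  3  3  3  4  4  5  6
 A  4  3  3  4  3  4  4  5  5  5
 C  5  4  4  4  4  4  5  4  5  6
 C  6  5  5  5  5  5  5  5  4  5
 C  7  6  6  6  6  6  6  5  5  5
 T  8  7  6  7  7  7  7  6  6  6
 G  9  8  7  6  7  7  7  7  7  7

7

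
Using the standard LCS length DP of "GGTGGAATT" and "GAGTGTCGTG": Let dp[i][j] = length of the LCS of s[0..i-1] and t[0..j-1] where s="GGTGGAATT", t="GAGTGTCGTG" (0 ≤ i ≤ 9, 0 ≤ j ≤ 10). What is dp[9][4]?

3

   ''  G  A  G  T  G  T  C  G  T  G
''  0  0  0  0  0  0  0  0  0  0  0
 G  0  1  1  1  1  1  1  1  1  1  1
 G  0  1  1  2  2  2  2  2  2  2  2
 T  0  1  1  2  3  3  3  3  3  3  3
 G  0  1  1  2  3  4  4  4  4  4  4
 G  0  1  1  2  3  4  4  4  5  5  5
 A  0  1  2  2  3  4  4  4  5  5  5
 A  0  1  2  2  3  4  4  4  5  5  5
 T  0  1  2  2  3  4  5  5  5  6  6
 T  0  1  2  2  3  4  5  5  5  6  6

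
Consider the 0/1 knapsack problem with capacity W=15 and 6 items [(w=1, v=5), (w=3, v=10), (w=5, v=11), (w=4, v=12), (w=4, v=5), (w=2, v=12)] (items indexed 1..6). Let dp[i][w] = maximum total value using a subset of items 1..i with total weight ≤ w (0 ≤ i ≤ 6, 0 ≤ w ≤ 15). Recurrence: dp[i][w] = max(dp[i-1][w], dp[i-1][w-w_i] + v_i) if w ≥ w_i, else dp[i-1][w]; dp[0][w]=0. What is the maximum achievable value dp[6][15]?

50

i\w   0   1   2   3   4   5   6   7   8   9  10  11  12  13  14  15
  0   0   0   0   0   0   0   0   0   0   0   0   0   0   0   0   0
  1   0   5   5   5   5   5   5   5   5   5   5   5   5   5   5   5
  2   0   5   5  10  15  15  15  15  15  15  15  15  15  15  15  15
  3   0   5   5  10  15  15  16  16  21  26  26  26  26  26  26  26
  4   0   5   5  10  15  17  17  22  27  27  28  28  33  38  38  38
  5   0   5   5  10  15  17  17  22  27  27  28  28  33  38  38  38
  6   0   5  12  17  17  22  27  29  29  34  39  39  40  40  45  50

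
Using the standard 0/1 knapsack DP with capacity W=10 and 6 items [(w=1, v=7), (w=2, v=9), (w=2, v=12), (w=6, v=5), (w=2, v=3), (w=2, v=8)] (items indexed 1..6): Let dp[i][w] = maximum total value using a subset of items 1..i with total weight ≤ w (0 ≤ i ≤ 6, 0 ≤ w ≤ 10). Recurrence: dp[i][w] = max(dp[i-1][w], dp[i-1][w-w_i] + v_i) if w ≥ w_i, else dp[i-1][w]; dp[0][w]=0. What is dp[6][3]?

19

i\w   0   1   2   3   4   5   6   7   8   9  10
  0   0   0   0   0   0   0   0   0   0   0   0
  1   0   7   7   7   7   7   7   7   7   7   7
  2   0   7   9  16  16  16  16  16  16  16  16
  3   0   7  12  19  21  28  28  28  28  28  28
  4   0   7  12  19  21  28  28  28  28  28  28
  5   0   7  12  19  21  28  28  31  31  31  31
  6   0   7  12  19  21  28  29  36  36  39  39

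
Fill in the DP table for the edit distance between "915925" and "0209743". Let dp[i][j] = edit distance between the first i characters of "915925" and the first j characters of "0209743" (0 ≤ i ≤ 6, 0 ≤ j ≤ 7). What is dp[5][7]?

   ''  0  2  0  9  7  4  3
''  0  1  2  3  4  5  6  7
 9  1  1  2  3  3  4  5  6
 1  2  2  2  3  4  4  5  6
 5  3  3  3  3  4  5  5  6
 9  4  4  4  4  3  4  5  6
 2  5  5  4  5  4  4  5  6
 5  6  6  5  5  5  5  5  6

6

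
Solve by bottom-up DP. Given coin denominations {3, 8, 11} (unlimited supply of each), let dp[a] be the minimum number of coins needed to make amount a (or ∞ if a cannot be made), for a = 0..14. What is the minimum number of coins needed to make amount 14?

2

 a  0  1  2  3  4  5  6  7  8  9 10 11 12 13 14
dp  0  -  -  1  -  -  2  -  1  3  -  1  4  -  2
(- denotes ∞ / unreachable)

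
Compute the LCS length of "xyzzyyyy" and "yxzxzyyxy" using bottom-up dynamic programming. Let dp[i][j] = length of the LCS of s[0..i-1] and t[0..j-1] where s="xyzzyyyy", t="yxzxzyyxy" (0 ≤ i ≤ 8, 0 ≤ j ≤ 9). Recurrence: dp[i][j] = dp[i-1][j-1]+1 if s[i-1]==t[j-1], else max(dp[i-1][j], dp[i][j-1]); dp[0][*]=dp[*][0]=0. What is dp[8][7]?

5

   ''  y  x  z  x  z  y  y  x  y
''  0  0  0  0  0  0  0  0  0  0
 x  0  0  1  1  1  1  1  1  1  1
 y  0  1  1  1  1  1  2  2  2  2
 z  0  1  1  2  2  2  2  2  2  2
 z  0  1  1  2  2  3  3  3  3  3
 y  0  1  1  2  2  3  4  4  4  4
 y  0  1  1  2  2  3  4  5  5  5
 y  0  1  1  2  2  3  4  5  5  6
 y  0  1  1  2  2  3  4  5  5  6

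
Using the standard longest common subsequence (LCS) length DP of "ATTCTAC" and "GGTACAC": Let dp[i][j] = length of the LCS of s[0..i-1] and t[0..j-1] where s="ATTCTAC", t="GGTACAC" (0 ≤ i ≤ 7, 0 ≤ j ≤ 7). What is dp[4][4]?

1

   ''  G  G  T  A  C  A  C
''  0  0  0  0  0  0  0  0
 A  0  0  0  0  1  1  1  1
 T  0  0  0  1  1  1  1  1
 T  0  0  0  1  1  1  1  1
 C  0  0  0  1  1  2  2  2
 T  0  0  0  1  1  2  2  2
 A  0  0  0  1  2  2  3  3
 C  0  0  0  1  2  3  3  4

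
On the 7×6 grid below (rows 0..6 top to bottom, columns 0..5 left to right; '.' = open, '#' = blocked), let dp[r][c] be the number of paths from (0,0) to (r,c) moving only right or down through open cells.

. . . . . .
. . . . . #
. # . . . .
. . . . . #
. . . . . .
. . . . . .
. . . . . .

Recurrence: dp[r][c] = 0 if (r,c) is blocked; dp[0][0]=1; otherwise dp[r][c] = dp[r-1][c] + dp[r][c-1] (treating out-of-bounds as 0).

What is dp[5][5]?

106

r\c   0   1   2   3   4   5
  0   1   1   1   1   1   1
  1   1   2   3   4   5   0
  2   1   0   3   7  12  12
  3   1   1   4  11  23   0
  4   1   2   6  17  40  40
  5   1   3   9  26  66 106
  6   1   4  13  39 105 211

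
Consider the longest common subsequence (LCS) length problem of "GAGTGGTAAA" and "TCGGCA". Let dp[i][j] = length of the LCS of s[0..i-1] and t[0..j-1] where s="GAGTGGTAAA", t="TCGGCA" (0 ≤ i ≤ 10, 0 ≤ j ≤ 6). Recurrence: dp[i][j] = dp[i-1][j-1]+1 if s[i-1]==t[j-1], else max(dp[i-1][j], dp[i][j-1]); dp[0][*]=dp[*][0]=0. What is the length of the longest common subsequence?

4

   ''  T  C  G  G  C  A
''  0  0  0  0  0  0  0
 G  0  0  0  1  1  1  1
 A  0  0  0  1  1  1  2
 G  0  0  0  1  2  2  2
 T  0  1  1  1  2  2  2
 G  0  1  1  2  2  2  2
 G  0  1  1  2  3  3  3
 T  0  1  1  2  3  3  3
 A  0  1  1  2  3  3  4
 A  0  1  1  2  3  3  4
 A  0  1  1  2  3  3  4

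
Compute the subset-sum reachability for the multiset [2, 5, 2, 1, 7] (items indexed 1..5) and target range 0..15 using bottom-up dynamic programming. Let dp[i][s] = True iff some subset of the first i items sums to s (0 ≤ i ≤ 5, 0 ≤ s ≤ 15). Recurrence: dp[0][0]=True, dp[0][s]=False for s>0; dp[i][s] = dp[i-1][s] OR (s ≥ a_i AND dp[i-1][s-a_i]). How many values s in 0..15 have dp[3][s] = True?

6

i\s   0   1   2   3   4   5   6   7   8   9  10  11  12  13  14  15
  0   T   F   F   F   F   F   F   F   F   F   F   F   F   F   F   F
  1   T   F   T   F   F   F   F   F   F   F   F   F   F   F   F   F
  2   T   F   T   F   F   T   F   T   F   F   F   F   F   F   F   F
  3   T   F   T   F   T   T   F   T   F   T   F   F   F   F   F   F
  4   T   T   T   T   T   T   T   T   T   T   T   F   F   F   F   F
  5   T   T   T   T   T   T   T   T   T   T   T   T   T   T   T   T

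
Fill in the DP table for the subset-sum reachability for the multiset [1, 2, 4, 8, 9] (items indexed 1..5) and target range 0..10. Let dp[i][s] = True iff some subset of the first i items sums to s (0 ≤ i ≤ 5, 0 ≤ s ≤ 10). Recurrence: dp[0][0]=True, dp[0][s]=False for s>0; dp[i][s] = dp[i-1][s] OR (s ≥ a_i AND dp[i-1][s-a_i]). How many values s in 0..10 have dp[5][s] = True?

i\s   0   1   2   3   4   5   6   7   8   9  10
  0   T   F   F   F   F   F   F   F   F   F   F
  1   T   T   F   F   F   F   F   F   F   F   F
  2   T   T   T   T   F   F   F   F   F   F   F
  3   T   T   T   T   T   T   T   T   F   F   F
  4   T   T   T   T   T   T   T   T   T   T   T
  5   T   T   T   T   T   T   T   T   T   T   T

11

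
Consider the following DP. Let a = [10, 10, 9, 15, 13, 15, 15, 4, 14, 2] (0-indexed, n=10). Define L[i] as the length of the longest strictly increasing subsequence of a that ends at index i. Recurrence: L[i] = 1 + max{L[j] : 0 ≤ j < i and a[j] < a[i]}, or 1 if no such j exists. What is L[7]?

   i    0    1    2    3    4    5    6    7    8    9
a[i]   10   10    9   15   13   15   15    4   14    2
L[i]    1    1    1    2    2    3    3    1    3    1

1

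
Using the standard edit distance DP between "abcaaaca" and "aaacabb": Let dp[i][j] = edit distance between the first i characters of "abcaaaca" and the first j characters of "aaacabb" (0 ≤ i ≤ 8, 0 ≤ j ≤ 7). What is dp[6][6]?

4

   ''  a  a  a  c  a  b  b
''  0  1  2  3  4  5  6  7
 a  1  0  1  2  3  4  5  6
 b  2  1  1  2  3  4  4  5
 c  3  2  2  2  2  3  4  5
 a  4  3  2  2  3  2  3  4
 a  5  4  3  2  3  3  3  4
 a  6  5  4  3  3  3  4  4
 c  7  6  5  4  3  4  4  5
 a  8  7  6  5  4  3  4  5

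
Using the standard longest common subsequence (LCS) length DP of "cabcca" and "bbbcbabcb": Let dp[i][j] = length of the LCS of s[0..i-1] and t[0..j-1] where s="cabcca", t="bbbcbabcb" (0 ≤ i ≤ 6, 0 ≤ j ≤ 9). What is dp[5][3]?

1

   ''  b  b  b  c  b  a  b  c  b
''  0  0  0  0  0  0  0  0  0  0
 c  0  0  0  0  1  1  1  1  1  1
 a  0  0  0  0  1  1  2  2  2  2
 b  0  1  1  1  1  2  2  3  3  3
 c  0  1  1  1  2  2  2  3  4  4
 c  0  1  1  1  2  2  2  3  4  4
 a  0  1  1  1  2  2  3  3  4  4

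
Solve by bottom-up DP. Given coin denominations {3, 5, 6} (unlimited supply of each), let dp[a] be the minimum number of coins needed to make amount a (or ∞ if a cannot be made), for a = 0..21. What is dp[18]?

3

 a  0  1  2  3  4  5  6  7  8  9 10 11 12 13 14 15 16 17 18 19 20 21
dp  0  -  -  1  -  1  1  -  2  2  2  2  2  3  3  3  3  3  3  4  4  4
(- denotes ∞ / unreachable)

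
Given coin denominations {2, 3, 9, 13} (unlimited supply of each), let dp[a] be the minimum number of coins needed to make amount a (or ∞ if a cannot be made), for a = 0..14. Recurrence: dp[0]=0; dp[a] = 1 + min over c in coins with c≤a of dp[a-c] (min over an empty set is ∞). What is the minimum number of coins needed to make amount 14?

3

 a  0  1  2  3  4  5  6  7  8  9 10 11 12 13 14
dp  0  -  1  1  2  2  2  3  3  1  4  2  2  1  3
(- denotes ∞ / unreachable)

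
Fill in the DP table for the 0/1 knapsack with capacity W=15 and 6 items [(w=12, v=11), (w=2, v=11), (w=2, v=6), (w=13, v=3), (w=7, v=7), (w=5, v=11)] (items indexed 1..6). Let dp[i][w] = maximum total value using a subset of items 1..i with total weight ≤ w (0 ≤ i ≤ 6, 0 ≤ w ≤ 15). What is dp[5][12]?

24

i\w   0   1   2   3   4   5   6   7   8   9  10  11  12  13  14  15
  0   0   0   0   0   0   0   0   0   0   0   0   0   0   0   0   0
  1   0   0   0   0   0   0   0   0   0   0   0   0  11  11  11  11
  2   0   0  11  11  11  11  11  11  11  11  11  11  11  11  22  22
  3   0   0  11  11  17  17  17  17  17  17  17  17  17  17  22  22
  4   0   0  11  11  17  17  17  17  17  17  17  17  17  17  22  22
  5   0   0  11  11  17  17  17  17  17  18  18  24  24  24  24  24
  6   0   0  11  11  17  17  17  22  22  28  28  28  28  28  29  29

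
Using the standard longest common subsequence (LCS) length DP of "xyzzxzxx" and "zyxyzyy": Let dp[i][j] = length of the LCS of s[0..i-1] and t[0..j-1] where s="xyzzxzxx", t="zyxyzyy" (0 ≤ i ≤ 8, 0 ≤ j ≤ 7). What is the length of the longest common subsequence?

   ''  z  y  x  y  z  y  y
''  0  0  0  0  0  0  0  0
 x  0  0  0  1  1  1  1  1
 y  0  0  1  1  2  2  2  2
 z  0  1  1  1  2  3  3  3
 z  0  1  1  1  2  3  3  3
 x  0  1  1  2  2  3  3  3
 z  0  1  1  2  2  3  3  3
 x  0  1  1  2  2  3  3  3
 x  0  1  1  2  2  3  3  3

3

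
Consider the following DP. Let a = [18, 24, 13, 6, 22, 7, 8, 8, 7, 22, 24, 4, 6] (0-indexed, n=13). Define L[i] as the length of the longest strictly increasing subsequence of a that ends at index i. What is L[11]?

   i    0    1    2    3    4    5    6    7    8    9   10   11   12
a[i]   18   24   13    6   22    7    8    8    7   22   24    4    6
L[i]    1    2    1    1    2    2    3    3    2    4    5    1    2

1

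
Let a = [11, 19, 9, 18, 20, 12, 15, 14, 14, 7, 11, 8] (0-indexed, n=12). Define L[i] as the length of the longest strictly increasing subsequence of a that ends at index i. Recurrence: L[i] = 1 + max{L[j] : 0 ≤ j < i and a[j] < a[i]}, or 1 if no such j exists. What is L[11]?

   i    0    1    2    3    4    5    6    7    8    9   10   11
a[i]   11   19    9   18   20   12   15   14   14    7   11    8
L[i]    1    2    1    2    3    2    3    3    3    1    2    2

2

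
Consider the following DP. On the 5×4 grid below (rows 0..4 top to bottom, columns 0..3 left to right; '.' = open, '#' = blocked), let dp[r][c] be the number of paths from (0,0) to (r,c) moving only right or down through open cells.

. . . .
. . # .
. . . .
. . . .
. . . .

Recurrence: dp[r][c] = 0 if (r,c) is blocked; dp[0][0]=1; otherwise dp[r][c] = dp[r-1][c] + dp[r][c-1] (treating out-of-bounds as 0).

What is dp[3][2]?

r\c   0   1   2   3
  0   1   1   1   1
  1   1   2   0   1
  2   1   3   3   4
  3   1   4   7  11
  4   1   5  12  23

7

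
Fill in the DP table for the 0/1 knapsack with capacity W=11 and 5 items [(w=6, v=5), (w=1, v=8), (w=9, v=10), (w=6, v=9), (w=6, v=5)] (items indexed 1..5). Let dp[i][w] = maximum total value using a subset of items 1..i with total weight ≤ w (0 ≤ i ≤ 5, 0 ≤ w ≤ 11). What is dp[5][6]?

i\w   0   1   2   3   4   5   6   7   8   9  10  11
  0   0   0   0   0   0   0   0   0   0   0   0   0
  1   0   0   0   0   0   0   5   5   5   5   5   5
  2   0   8   8   8   8   8   8  13  13  13  13  13
  3   0   8   8   8   8   8   8  13  13  13  18  18
  4   0   8   8   8   8   8   9  17  17  17  18  18
  5   0   8   8   8   8   8   9  17  17  17  18  18

9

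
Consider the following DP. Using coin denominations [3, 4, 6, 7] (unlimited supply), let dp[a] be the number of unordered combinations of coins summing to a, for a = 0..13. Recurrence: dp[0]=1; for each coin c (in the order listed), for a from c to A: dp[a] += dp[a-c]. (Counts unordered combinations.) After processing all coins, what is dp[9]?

2

after  coin     0     1     2     3     4     5     6     7     8     9    10    11    12    13
          3     1     0     0     1     0     0     1     0     0     1     0     0     1     0
          4     1     0     0     1     1     0     1     1     1     1     1     1     2     1
          6     1     0     0     1     1     0     2     1     1     2     2     1     4     2
          7     1     0     0     1     1     0     2     2     1     2     3     2     4     4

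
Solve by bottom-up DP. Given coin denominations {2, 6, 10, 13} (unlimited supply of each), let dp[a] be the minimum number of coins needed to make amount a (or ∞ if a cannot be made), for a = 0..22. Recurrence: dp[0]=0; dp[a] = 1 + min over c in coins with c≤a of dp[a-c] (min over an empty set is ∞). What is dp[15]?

 a  0  1  2  3  4  5  6  7  8  9 10 11 12 13 14 15 16 17 18 19 20 21 22
dp  0  -  1  -  2  -  1  -  2  -  1  -  2  1  3  2  2  3  3  2  2  3  3
(- denotes ∞ / unreachable)

2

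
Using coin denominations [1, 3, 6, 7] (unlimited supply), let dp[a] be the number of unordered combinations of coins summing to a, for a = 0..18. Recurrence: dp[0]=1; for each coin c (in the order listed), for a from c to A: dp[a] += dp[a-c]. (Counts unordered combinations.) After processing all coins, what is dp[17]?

20

after  coin     0     1     2     3     4     5     6     7     8     9    10    11    12    13    14    15    16    17    18
          1     1     1     1     1     1     1     1     1     1     1     1     1     1     1     1     1     1     1     1
          3     1     1     1     2     2     2     3     3     3     4     4     4     5     5     5     6     6     6     7
          6     1     1     1     2     2     2     4     4     4     6     6     6     9     9     9    12    12    12    16
          7     1     1     1     2     2     2     4     5     5     7     8     8    11    13    14    17    19    20    24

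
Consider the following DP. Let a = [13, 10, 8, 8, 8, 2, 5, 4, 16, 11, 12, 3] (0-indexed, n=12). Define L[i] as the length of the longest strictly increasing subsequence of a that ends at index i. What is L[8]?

   i    0    1    2    3    4    5    6    7    8    9   10   11
a[i]   13   10    8    8    8    2    5    4   16   11   12    3
L[i]    1    1    1    1    1    1    2    2    3    3    4    2

3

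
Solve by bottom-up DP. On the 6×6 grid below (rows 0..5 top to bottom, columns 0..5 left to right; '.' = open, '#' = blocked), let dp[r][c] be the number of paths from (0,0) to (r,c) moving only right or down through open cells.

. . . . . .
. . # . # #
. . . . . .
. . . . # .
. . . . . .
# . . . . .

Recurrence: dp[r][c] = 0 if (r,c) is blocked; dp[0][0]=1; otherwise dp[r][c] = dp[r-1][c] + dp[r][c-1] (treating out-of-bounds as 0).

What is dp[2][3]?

r\c   0   1   2   3   4   5
  0   1   1   1   1   1   1
  1   1   2   0   1   0   0
  2   1   3   3   4   4   4
  3   1   4   7  11   0   4
  4   1   5  12  23  23  27
  5   0   5  17  40  63  90

4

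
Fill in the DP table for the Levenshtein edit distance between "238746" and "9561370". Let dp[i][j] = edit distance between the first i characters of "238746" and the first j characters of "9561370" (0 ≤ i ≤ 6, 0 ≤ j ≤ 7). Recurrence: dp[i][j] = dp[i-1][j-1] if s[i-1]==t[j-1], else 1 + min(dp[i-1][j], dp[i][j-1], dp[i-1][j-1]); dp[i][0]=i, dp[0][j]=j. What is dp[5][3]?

5

   ''  9  5  6  1  3  7  0
''  0  1  2  3  4  5  6  7
 2  1  1  2  3  4  5  6  7
 3  2  2  2  3  4  4  5  6
 8  3  3  3  3  4  5  5  6
 7  4  4  4  4  4  5  5  6
 4  5  5  5  5  5  5  6  6
 6  6  6  6  5  6  6  6  7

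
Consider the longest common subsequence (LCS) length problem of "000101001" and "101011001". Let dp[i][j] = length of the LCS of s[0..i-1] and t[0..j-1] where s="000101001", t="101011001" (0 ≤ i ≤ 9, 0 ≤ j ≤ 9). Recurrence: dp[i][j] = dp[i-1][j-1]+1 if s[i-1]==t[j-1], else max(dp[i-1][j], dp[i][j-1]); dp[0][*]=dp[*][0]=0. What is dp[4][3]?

2

   ''  1  0  1  0  1  1  0  0  1
''  0  0  0  0  0  0  0  0  0  0
 0  0  0  1  1  1  1  1  1  1  1
 0  0  0  1  1  2  2  2  2  2  2
 0  0  0  1  1  2  2  2  3  3  3
 1  0  1  1  2  2  3  3  3  3  4
 0  0  1  2  2  3  3  3  4  4  4
 1  0  1  2  3  3  4  4  4  4  5
 0  0  1  2  3  4  4  4  5  5  5
 0  0  1  2  3  4  4  4  5  6  6
 1  0  1  2  3  4  5  5  5  6  7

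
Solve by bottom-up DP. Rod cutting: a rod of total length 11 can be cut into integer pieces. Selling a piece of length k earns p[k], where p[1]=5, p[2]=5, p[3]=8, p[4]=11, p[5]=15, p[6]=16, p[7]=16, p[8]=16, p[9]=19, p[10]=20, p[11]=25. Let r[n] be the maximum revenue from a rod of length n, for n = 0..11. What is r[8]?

   n    0    1    2    3    4    5    6    7    8    9   10   11
r[n]    0    5   10   15   20   25   30   35   40   45   50   55

40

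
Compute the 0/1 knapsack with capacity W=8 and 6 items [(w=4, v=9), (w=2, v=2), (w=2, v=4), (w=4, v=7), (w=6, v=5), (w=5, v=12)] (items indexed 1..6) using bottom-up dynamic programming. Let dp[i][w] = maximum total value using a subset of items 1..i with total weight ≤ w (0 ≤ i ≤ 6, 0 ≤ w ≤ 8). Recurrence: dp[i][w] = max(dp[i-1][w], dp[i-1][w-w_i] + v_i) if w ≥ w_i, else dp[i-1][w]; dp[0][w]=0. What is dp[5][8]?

i\w   0   1   2   3   4   5   6   7   8
  0   0   0   0   0   0   0   0   0   0
  1   0   0   0   0   9   9   9   9   9
  2   0   0   2   2   9   9  11  11  11
  3   0   0   4   4   9   9  13  13  15
  4   0   0   4   4   9   9  13  13  16
  5   0   0   4   4   9   9  13  13  16
  6   0   0   4   4   9  12  13  16  16

16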